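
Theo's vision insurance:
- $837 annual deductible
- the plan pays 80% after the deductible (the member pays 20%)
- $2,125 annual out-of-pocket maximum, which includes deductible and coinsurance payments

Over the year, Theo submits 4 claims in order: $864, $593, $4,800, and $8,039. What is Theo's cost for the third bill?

$960

Claim 1 — $864: $837 to deductible, leaving $27; 20% of $27 = $5.40. Cost to member: $842.40. OOP to date $842.40.
Claim 2 — $593: deductible already satisfied, so member's share is 20% × $593 = $118.60. Cost to member: $118.60. OOP to date $961.
Claim 3 — $4,800: deductible met; 20% of $4,800 = $960. Cost to member: $960. OOP to date $1,921.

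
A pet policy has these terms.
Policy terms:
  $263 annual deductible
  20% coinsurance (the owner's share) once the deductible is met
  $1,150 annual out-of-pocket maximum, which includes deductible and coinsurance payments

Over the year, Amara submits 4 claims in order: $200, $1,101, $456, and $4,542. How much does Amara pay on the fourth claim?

$588.20

Claim 1 ($200): all of it applies to the deductible. Owner pays $200; OOP now $200.
Claim 2 ($1,101): $63 to deductible, leaving $1,038; coinsurance $1,038 × 20% = $207.60. Owner pays $270.60; OOP now $470.60.
Claim 3 ($456): deductible already satisfied, so owner's share is 20% × $456 = $91.20. Owner owes $91.20 (running OOP $561.80).
Claim 4 ($4,542): 20% coinsurance on $4,542 = $908.40. That would push OOP to $1,470.20, over the $1,150 cap, so owner pays $1,150 − $561.80 = $588.20.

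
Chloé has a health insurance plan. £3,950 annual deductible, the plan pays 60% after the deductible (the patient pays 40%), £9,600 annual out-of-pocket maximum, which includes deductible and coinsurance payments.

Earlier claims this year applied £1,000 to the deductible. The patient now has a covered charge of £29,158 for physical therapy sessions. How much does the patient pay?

£8,600

£1,000 of the £3,950 deductible is already met, leaving £2,950.
That leaves £29,158 − £2,950 = £26,208 for coinsurance.
Coinsurance: £26,208 × 40% = £10,483.20.
Patient responsibility before any cap: £2,950 + £10,483.20 = £13,433.20.
Adding £13,433.20 to the £1,000 already spent would give £14,433.20, which exceeds the £9,600 cap; the patient pays just £9,600 − £1,000 = £8,600.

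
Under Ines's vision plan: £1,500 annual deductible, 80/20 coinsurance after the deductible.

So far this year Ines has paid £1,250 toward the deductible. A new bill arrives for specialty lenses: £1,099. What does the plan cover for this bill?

Deductible still to meet: £1,500 − £1,250 = £250.
That leaves £1,099 − £250 = £849 for coinsurance.
Member's 20% share of £849 is £169.80.
That puts the member's cost at £250 + £169.80 = £419.80.
Insurer pays the balance: £1,099 − £419.80 = £679.20.

£679.20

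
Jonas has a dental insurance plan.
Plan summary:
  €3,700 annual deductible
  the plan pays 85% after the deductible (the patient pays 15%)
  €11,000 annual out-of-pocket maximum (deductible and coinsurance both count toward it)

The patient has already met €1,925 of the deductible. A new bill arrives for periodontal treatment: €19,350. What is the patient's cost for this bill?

€4,411.25

€1,925 of the €3,700 deductible is already met, leaving €1,775.
After the €1,775 deductible portion, €19,350 − €1,775 = €17,575 is subject to coinsurance.
15% of €17,575 = €2,636.25 falls to the patient.
That puts the patient's cost at €1,775 + €2,636.25 = €4,411.25 before any cap.
Total out-of-pocket so far would be €1,925 + €4,411.25 = €6,336.25, below the €11,000 cap — no reduction.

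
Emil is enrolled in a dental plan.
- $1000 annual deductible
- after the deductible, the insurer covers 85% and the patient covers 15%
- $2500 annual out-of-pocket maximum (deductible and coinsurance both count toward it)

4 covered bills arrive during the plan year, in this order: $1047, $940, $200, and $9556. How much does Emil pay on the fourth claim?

$1321.95

Bill 1, $1047: $1000 to deductible, leaving $47; 15% of $47 = $7.05. Patient pays $1007.05; OOP now $1007.05.
Bill 2, $940: deductible met; 15% of $940 = $141. Cost to patient: $141. OOP to date $1148.05.
Bill 3, $200: deductible met; 15% of $200 = $30. Patient pays $30; OOP now $1178.05.
Bill 4, $9556: deductible met; 15% of $9556 = $1433.40. Adding that to $1178.05 gives $2611.45, past the $2500 cap; patient pays only $2500 − $1178.05 = $1321.95.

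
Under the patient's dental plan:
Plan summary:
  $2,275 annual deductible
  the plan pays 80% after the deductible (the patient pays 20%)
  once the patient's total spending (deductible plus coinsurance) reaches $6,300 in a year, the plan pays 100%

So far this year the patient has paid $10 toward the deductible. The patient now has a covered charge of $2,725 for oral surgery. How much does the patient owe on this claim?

Remaining deductible: $2,275 − $10 = $2,265.
That leaves $2,725 − $2,265 = $460 for coinsurance.
Coinsurance: $460 × 20% = $92.
That puts the patient's cost at $2,265 + $92 = $2,357 before any cap.
Cumulative spending $10 + $2,357 = $2,367 stays under the $6,300 maximum.

$2,357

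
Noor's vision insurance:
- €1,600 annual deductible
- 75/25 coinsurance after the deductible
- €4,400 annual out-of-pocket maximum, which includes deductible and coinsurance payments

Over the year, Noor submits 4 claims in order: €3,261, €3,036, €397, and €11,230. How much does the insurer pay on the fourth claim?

Bill 1, €3,261: €1,600 finishes the deductible; €1,661 goes to coinsurance; member's 25% is €415.25. Member owes €2,015.25 (running OOP €2,015.25). Insurer: €3,261 − €2,015.25 = €1,245.75.
Bill 2, €3,036: 25% coinsurance on €3,036 = €759. Member owes €759 (running OOP €2,774.25). Plan pays €3,036 − €759 = €2,277.
Bill 3, €397: 25% coinsurance on €397 = €99.25. Member owes €99.25 (running OOP €2,873.50). Insurer: €397 − €99.25 = €297.75.
Bill 4, €11,230: deductible already satisfied, so member's share is 25% × €11,230 = €2,807.50. OOP would hit €5,681 > €4,400, so the cap limits the member to €4,400 − €2,873.50 = €1,526.50. Plan pays €11,230 − €1,526.50 = €9,703.50.

€9,703.50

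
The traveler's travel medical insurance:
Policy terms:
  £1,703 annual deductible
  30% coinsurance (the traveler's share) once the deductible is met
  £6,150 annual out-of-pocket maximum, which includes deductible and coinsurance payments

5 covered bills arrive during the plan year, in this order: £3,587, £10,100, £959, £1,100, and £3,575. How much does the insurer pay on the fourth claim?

£770

#1 (£3,587): £1,703 to deductible, leaving £1,884; traveler's 30% is £565.20. Cost to traveler: £2,268.20. OOP to date £2,268.20. Plan pays £3,587 − £2,268.20 = £1,318.80.
#2 (£10,100): deductible already satisfied, so traveler's share is 30% × £10,100 = £3,030. Traveler pays £3,030; OOP now £5,298.20. Insurer: £10,100 − £3,030 = £7,070.
#3 (£959): 30% coinsurance on £959 = £287.70. Traveler pays £287.70; OOP now £5,585.90. Plan pays £959 − £287.70 = £671.30.
#4 (£1,100): 30% coinsurance on £1,100 = £330. Traveler pays £330; OOP now £5,915.90. Plan pays £1,100 − £330 = £770.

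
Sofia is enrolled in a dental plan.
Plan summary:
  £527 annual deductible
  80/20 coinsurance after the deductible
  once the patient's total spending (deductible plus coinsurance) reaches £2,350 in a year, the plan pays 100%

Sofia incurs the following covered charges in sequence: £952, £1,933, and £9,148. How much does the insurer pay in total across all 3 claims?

£9,683

Bill 1, £952: deductible takes £527, £425 remains; patient's 20% is £85. Patient owes £612 (running OOP £612). Plan pays £952 − £612 = £340.
Bill 2, £1,933: deductible already satisfied, so patient's share is 20% × £1,933 = £386.60. Cost to patient: £386.60. OOP to date £998.60. Plan pays £1,933 − £386.60 = £1,546.40.
Bill 3, £9,148: deductible met; 20% of £9,148 = £1,829.60. That would push OOP to £2,828.20, over the £2,350 cap, so patient pays £2,350 − £998.60 = £1,351.40. Plan pays £9,148 − £1,351.40 = £7,796.60.
Insurer total: £340 + £1,546.40 + £7,796.60 = £9,683.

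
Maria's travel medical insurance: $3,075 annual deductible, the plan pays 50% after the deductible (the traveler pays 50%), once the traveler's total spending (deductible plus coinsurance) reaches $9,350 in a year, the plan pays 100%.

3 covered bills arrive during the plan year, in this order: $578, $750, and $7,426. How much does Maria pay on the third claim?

$4,586.50

Claim 1 ($578): entire amount goes to the deductible. Traveler pays $578; OOP now $578.
Claim 2 ($750): entire amount goes to the deductible. Traveler owes $750 (running OOP $1,328).
Claim 3 ($7,426): $1,747 finishes the deductible; $5,679 goes to coinsurance; traveler's 50% is $2,839.50. Traveler owes $4,586.50 (running OOP $5,914.50).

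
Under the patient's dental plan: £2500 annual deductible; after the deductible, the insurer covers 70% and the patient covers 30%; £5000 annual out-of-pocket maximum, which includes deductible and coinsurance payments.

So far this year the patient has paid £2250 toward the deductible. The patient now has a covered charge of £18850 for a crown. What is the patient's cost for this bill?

£2750

Deductible still to meet: £2500 − £2250 = £250.
That leaves £18850 − £250 = £18600 for coinsurance.
Patient's 30% share of £18600 is £5580.
So the patient owes £250 + £5580 = £5830 before any cap.
That would bring total out-of-pocket to £8080, past the £5000 cap. The patient is capped at £5000 − £2250 = £2750 on this claim.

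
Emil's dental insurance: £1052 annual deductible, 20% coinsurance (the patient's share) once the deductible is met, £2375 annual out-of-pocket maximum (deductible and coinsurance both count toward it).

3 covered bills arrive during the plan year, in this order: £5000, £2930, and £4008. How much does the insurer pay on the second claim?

Claim 1 — £5000: deductible takes £1052, £3948 remains; coinsurance £3948 × 20% = £789.60. Patient pays £1841.60; OOP now £1841.60. Plan pays £5000 − £1841.60 = £3158.40.
Claim 2 — £2930: deductible met; 20% of £2930 = £586. Adding that to £1841.60 gives £2427.60, past the £2375 cap; patient pays only £2375 − £1841.60 = £533.40. Plan pays £2930 − £533.40 = £2396.60.

£2396.60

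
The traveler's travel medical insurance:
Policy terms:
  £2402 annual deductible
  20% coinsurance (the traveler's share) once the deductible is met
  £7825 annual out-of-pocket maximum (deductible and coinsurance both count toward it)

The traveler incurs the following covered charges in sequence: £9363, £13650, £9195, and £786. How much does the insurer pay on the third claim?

£7894.20

Bill 1, £9363: deductible takes £2402, £6961 remains; traveler's 20% is £1392.20. Traveler pays £3794.20; OOP now £3794.20. Insurer: £9363 − £3794.20 = £5568.80.
Bill 2, £13650: 20% coinsurance on £13650 = £2730. Traveler owes £2730 (running OOP £6524.20). Plan pays £13650 − £2730 = £10920.
Bill 3, £9195: deductible met; 20% of £9195 = £1839. That would push OOP to £8363.20, over the £7825 cap, so traveler pays £7825 − £6524.20 = £1300.80. Plan pays £9195 − £1300.80 = £7894.20.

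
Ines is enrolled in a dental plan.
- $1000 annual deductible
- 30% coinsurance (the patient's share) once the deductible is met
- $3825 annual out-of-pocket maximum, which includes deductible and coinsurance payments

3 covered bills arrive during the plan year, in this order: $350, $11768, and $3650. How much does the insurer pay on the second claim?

$8293

Claim 1 — $350: fully absorbed by the deductible. Patient owes $350 (running OOP $350). Plan pays $350 − $350 = $0.
Claim 2 — $11768: $650 to deductible, leaving $11118; coinsurance $11118 × 30% = $3335.40. Deductible plus coinsurance: $650 + $3335.40 = $3985.40. OOP would hit $4335.40 > $3825, so the cap limits the patient to $3825 − $350 = $3475. Insurer: $11768 − $3475 = $8293.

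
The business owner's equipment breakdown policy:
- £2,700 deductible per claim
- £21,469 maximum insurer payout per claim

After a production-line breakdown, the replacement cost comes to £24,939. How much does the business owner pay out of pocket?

Subtract the deductible: £24,939 − £2,700 = £22,239.
£22,239 exceeds the £21,469 limit, so the insurer pays the limit: £21,469.
Out of pocket: £24,939 − £21,469 = £3,470.

£3,470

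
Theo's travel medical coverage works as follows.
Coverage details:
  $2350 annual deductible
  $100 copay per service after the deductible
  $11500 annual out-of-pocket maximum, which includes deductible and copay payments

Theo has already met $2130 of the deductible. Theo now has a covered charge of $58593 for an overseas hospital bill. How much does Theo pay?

$320

Deductible still to meet: $2350 − $2130 = $220.
That leaves $58593 − $220 = $58373 for the copay.
Copay on this service: $100.
That puts the traveler's cost at $220 + $100 = $320 before any cap.
Total out-of-pocket so far would be $2130 + $320 = $2450, below the $11500 cap — no reduction.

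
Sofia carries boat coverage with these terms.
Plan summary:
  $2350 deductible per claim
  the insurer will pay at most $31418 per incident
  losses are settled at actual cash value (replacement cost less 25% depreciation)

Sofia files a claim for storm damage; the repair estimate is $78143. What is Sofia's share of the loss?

$46725

At 25% depreciation, ACV = $78143 − $19535.75 = $58607.25.
Subtract the deductible: $58607.25 − $2350 = $56257.25.
The $31418 per-incident cap binds; insurer pays $31418.
Out of pocket: $78143 − $31418 = $46725.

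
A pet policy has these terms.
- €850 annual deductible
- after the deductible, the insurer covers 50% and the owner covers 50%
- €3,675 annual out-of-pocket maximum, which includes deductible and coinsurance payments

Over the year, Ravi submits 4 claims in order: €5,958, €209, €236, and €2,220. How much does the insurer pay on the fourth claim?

€2,171.50

Claim 1 — €5,958: €850 to deductible, leaving €5,108; owner's 50% is €2,554. Owner pays €3,404; OOP now €3,404. Plan pays €5,958 − €3,404 = €2,554.
Claim 2 — €209: deductible already satisfied, so owner's share is 50% × €209 = €104.50. Cost to owner: €104.50. OOP to date €3,508.50. Insurer: €209 − €104.50 = €104.50.
Claim 3 — €236: deductible already satisfied, so owner's share is 50% × €236 = €118. Owner owes €118 (running OOP €3,626.50). Plan pays €236 − €118 = €118.
Claim 4 — €2,220: deductible already satisfied, so owner's share is 50% × €2,220 = €1,110. That would push OOP to €4,736.50, over the €3,675 cap, so owner pays €3,675 − €3,626.50 = €48.50. Plan pays €2,220 − €48.50 = €2,171.50.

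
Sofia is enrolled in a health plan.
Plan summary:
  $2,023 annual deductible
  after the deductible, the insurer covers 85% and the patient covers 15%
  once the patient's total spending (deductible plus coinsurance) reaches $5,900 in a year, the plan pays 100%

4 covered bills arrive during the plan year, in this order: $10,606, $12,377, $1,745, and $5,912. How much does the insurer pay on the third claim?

Bill 1, $10,606: deductible takes $2,023, $8,583 remains; coinsurance $8,583 × 15% = $1,287.45. Patient owes $3,310.45 (running OOP $3,310.45). Insurer: $10,606 − $3,310.45 = $7,295.55.
Bill 2, $12,377: deductible met; 15% of $12,377 = $1,856.55. Cost to patient: $1,856.55. OOP to date $5,167. Plan pays $12,377 − $1,856.55 = $10,520.45.
Bill 3, $1,745: deductible already satisfied, so patient's share is 15% × $1,745 = $261.75. Patient owes $261.75 (running OOP $5,428.75). Insurer: $1,745 − $261.75 = $1,483.25.

$1,483.25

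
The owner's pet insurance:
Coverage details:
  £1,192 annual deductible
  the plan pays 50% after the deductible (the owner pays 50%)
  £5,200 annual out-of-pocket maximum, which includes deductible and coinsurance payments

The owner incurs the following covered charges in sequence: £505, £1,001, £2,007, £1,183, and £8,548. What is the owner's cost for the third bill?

Bill 1, £505: all of it applies to the deductible. Cost to owner: £505. OOP to date £505.
Bill 2, £1,001: deductible takes £687, £314 remains; 50% of £314 = £157. Cost to owner: £844. OOP to date £1,349.
Bill 3, £2,007: deductible already satisfied, so owner's share is 50% × £2,007 = £1,003.50. Owner pays £1,003.50; OOP now £2,352.50.

£1,003.50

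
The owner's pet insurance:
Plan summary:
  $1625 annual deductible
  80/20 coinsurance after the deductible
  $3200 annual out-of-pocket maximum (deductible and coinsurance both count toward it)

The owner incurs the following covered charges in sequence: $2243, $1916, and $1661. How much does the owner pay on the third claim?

Claim 1 ($2243): $1625 finishes the deductible; $618 goes to coinsurance; owner's 20% is $123.60. Owner pays $1748.60; OOP now $1748.60.
Claim 2 ($1916): deductible met; 20% of $1916 = $383.20. Owner pays $383.20; OOP now $2131.80.
Claim 3 ($1661): deductible met; 20% of $1661 = $332.20. Owner owes $332.20 (running OOP $2464).

$332.20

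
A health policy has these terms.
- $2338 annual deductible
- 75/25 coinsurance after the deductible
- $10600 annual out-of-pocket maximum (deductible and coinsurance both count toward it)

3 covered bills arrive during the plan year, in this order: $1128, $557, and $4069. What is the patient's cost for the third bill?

Bill 1, $1128: all of it applies to the deductible. Patient pays $1128; OOP now $1128.
Bill 2, $557: fully absorbed by the deductible. Patient owes $557 (running OOP $1685).
Bill 3, $4069: $653 finishes the deductible; $3416 goes to coinsurance; patient's 25% is $854. Cost to patient: $1507. OOP to date $3192.

$1507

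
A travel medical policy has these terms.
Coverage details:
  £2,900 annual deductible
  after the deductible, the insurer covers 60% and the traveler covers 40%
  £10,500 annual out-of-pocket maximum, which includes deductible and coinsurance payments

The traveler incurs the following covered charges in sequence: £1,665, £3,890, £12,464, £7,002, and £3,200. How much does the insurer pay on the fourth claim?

£5,449.60

Claim 1 — £1,665: all of it applies to the deductible. Cost to traveler: £1,665. OOP to date £1,665. Plan pays £1,665 − £1,665 = £0.
Claim 2 — £3,890: £1,235 to deductible, leaving £2,655; coinsurance £2,655 × 40% = £1,062. Traveler owes £2,297 (running OOP £3,962). Plan pays £3,890 − £2,297 = £1,593.
Claim 3 — £12,464: 40% coinsurance on £12,464 = £4,985.60. Traveler owes £4,985.60 (running OOP £8,947.60). Insurer: £12,464 − £4,985.60 = £7,478.40.
Claim 4 — £7,002: 40% coinsurance on £7,002 = £2,800.80. OOP would hit £11,748.40 > £10,500, so the cap limits the traveler to £10,500 − £8,947.60 = £1,552.40. Plan pays £7,002 − £1,552.40 = £5,449.60.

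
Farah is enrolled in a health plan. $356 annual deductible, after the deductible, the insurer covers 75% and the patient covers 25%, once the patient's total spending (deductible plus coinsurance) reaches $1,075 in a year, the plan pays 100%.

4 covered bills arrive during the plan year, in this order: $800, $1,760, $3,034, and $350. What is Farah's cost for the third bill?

$168

Claim 1 ($800): $356 finishes the deductible; $444 goes to coinsurance; coinsurance $444 × 25% = $111. Patient pays $467; OOP now $467.
Claim 2 ($1,760): deductible already satisfied, so patient's share is 25% × $1,760 = $440. Cost to patient: $440. OOP to date $907.
Claim 3 ($3,034): deductible met; 25% of $3,034 = $758.50. OOP would hit $1,665.50 > $1,075, so the cap limits the patient to $1,075 − $907 = $168.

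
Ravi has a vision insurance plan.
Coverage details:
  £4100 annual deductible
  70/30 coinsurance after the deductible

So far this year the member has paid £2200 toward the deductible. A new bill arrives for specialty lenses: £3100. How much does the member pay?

Deductible still to meet: £4100 − £2200 = £1900.
The remaining £1200 (= £3100 − £1900) moves to coinsurance.
Coinsurance: £1200 × 30% = £360.
So the member owes £1900 + £360 = £2260.

£2260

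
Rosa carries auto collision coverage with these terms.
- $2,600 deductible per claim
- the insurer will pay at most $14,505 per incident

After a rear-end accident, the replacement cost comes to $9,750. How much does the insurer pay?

Less the $2,600 deductible: $9,750 − $2,600 = $7,150.
$7,150 ≤ $14,505, so the limit doesn't bind; insurer pays $7,150.

$7,150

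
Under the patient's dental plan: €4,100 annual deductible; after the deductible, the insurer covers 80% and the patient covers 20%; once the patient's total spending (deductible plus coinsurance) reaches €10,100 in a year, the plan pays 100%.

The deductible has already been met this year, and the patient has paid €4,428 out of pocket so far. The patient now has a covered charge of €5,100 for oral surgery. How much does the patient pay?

The deductible is already satisfied, so the full bill goes to coinsurance.
20% of €5,100 = €1,020 falls to the patient.
Cumulative spending €4,428 + €1,020 = €5,448 stays under the €10,100 maximum.

€1,020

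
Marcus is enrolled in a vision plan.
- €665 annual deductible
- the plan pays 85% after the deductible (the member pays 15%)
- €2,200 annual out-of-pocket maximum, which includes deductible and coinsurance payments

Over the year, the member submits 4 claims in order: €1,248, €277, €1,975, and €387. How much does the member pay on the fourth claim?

€58.05

#1 (€1,248): deductible takes €665, €583 remains; coinsurance €583 × 15% = €87.45. Cost to member: €752.45. OOP to date €752.45.
#2 (€277): 15% coinsurance on €277 = €41.55. Member owes €41.55 (running OOP €794).
#3 (€1,975): 15% coinsurance on €1,975 = €296.25. Member pays €296.25; OOP now €1,090.25.
#4 (€387): deductible already satisfied, so member's share is 15% × €387 = €58.05. Cost to member: €58.05. OOP to date €1,148.30.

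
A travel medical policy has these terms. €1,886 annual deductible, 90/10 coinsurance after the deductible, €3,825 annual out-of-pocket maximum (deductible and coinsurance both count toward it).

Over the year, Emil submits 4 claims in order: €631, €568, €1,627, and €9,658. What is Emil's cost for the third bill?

€781

#1 (€631): fully absorbed by the deductible. Traveler pays €631; OOP now €631.
#2 (€568): fully absorbed by the deductible. Cost to traveler: €568. OOP to date €1,199.
#3 (€1,627): €687 to deductible, leaving €940; coinsurance €940 × 10% = €94. Cost to traveler: €781. OOP to date €1,980.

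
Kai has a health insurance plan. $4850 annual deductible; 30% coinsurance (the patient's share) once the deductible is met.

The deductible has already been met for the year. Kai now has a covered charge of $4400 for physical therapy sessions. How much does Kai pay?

$1320

With the deductible met, the entire $4400 is subject to coinsurance.
Coinsurance: $4400 × 30% = $1320.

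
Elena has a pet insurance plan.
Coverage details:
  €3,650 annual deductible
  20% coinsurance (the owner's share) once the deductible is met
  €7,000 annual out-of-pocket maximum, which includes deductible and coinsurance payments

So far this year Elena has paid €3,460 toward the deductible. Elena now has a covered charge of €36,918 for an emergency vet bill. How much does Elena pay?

€3,540

Deductible still to meet: €3,650 − €3,460 = €190.
The remaining €36,728 (= €36,918 − €190) moves to coinsurance.
Coinsurance: €36,728 × 20% = €7,345.60.
Owner responsibility before any cap: €190 + €7,345.60 = €7,535.60.
That would bring total out-of-pocket to €10,995.60, past the €7,000 cap. The owner is capped at €7,000 − €3,460 = €3,540 on this claim.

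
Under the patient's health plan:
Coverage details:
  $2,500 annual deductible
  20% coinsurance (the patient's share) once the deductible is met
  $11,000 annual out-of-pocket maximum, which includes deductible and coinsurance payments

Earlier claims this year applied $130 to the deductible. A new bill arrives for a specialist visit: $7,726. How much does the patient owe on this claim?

$3,441.20

$130 of the $2,500 deductible is already met, leaving $2,370.
The remaining $5,356 (= $7,726 − $2,370) moves to coinsurance.
20% of $5,356 = $1,071.20 falls to the patient.
That puts the patient's cost at $2,370 + $1,071.20 = $3,441.20 before any cap.
Year-to-date out-of-pocket becomes $130 + $3,441.20 = $3,571.20, still under the $11,000 maximum, so no cap applies.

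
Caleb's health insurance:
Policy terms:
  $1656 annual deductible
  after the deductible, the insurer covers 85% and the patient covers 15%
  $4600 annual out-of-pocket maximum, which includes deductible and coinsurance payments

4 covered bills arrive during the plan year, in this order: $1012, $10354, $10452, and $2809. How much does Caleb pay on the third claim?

Claim 1 ($1012): fully absorbed by the deductible. Cost to patient: $1012. OOP to date $1012.
Claim 2 ($10354): $644 finishes the deductible; $9710 goes to coinsurance; coinsurance $9710 × 15% = $1456.50. Patient owes $2100.50 (running OOP $3112.50).
Claim 3 ($10452): deductible met; 15% of $10452 = $1567.80. That would push OOP to $4680.30, over the $4600 cap, so patient pays $4600 − $3112.50 = $1487.50.

$1487.50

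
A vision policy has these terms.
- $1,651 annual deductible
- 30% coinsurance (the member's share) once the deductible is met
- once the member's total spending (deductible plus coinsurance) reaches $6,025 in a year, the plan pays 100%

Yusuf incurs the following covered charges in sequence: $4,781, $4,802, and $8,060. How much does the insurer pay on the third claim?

$6,065.60

Claim 1 ($4,781): deductible takes $1,651, $3,130 remains; 30% of $3,130 = $939. Member pays $2,590; OOP now $2,590. Plan pays $4,781 − $2,590 = $2,191.
Claim 2 ($4,802): 30% coinsurance on $4,802 = $1,440.60. Member owes $1,440.60 (running OOP $4,030.60). Insurer: $4,802 − $1,440.60 = $3,361.40.
Claim 3 ($8,060): deductible already satisfied, so member's share is 30% × $8,060 = $2,418. Adding that to $4,030.60 gives $6,448.60, past the $6,025 cap; member pays only $6,025 − $4,030.60 = $1,994.40. Plan pays $8,060 − $1,994.40 = $6,065.60.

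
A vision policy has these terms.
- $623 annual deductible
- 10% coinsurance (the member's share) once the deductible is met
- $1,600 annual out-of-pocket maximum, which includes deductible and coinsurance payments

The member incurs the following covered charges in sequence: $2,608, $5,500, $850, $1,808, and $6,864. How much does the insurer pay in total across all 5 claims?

Claim 1 — $2,608: $623 finishes the deductible; $1,985 goes to coinsurance; member's 10% is $198.50. Member owes $821.50 (running OOP $821.50). Insurer: $2,608 − $821.50 = $1,786.50.
Claim 2 — $5,500: 10% coinsurance on $5,500 = $550. Member owes $550 (running OOP $1,371.50). Insurer: $5,500 − $550 = $4,950.
Claim 3 — $850: 10% coinsurance on $850 = $85. Member owes $85 (running OOP $1,456.50). Plan pays $850 − $85 = $765.
Claim 4 — $1,808: 10% coinsurance on $1,808 = $180.80. That would push OOP to $1,637.30, over the $1,600 cap, so member pays $1,600 − $1,456.50 = $143.50. Plan pays $1,808 − $143.50 = $1,664.50.
Claim 5 — $6,864: deductible met; 10% of $6,864 = $686.40. OOP would hit $2,286.40 > $1,600, so the cap limits the member to $1,600 − $1,600 = $0. Insurer: $6,864 − $0 = $6,864.
Insurer total = bills − member's total = $17,630 − $1,600 = $16,030.

$16,030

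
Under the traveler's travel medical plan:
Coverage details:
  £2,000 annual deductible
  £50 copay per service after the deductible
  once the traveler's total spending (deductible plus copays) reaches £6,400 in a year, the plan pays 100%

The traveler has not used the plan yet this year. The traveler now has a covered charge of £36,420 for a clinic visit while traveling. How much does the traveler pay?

£2,050

Deductible not yet touched, so the first £2,000 of the bill goes to the deductible.
The remaining £34,420 (= £36,420 − £2,000) moves to the copay.
Copay on this service: £50.
That puts the traveler's cost at £2,000 + £50 = £2,050 before any cap.
Year-to-date out-of-pocket becomes £0 + £2,050 = £2,050, still under the £6,400 maximum, so no cap applies.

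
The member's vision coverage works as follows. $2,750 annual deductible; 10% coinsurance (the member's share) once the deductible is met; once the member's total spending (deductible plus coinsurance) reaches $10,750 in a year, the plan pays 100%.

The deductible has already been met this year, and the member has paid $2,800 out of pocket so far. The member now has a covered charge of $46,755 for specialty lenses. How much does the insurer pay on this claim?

$42,079.50

With the deductible met, the entire $46,755 is subject to coinsurance.
Member's 10% share of $46,755 is $4,675.50.
Year-to-date out-of-pocket becomes $2,800 + $4,675.50 = $7,475.50, still under the $10,750 maximum, so no cap applies.
Insurer pays the balance: $46,755 − $4,675.50 = $42,079.50.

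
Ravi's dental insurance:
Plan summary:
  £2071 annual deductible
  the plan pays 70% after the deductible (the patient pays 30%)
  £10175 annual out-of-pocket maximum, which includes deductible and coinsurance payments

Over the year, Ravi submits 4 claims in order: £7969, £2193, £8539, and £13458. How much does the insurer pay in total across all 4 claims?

£21984

Claim 1 (£7969): £2071 to deductible, leaving £5898; patient's 30% is £1769.40. Patient owes £3840.40 (running OOP £3840.40). Plan pays £7969 − £3840.40 = £4128.60.
Claim 2 (£2193): deductible met; 30% of £2193 = £657.90. Patient owes £657.90 (running OOP £4498.30). Insurer: £2193 − £657.90 = £1535.10.
Claim 3 (£8539): 30% coinsurance on £8539 = £2561.70. Cost to patient: £2561.70. OOP to date £7060. Insurer: £8539 − £2561.70 = £5977.30.
Claim 4 (£13458): deductible met; 30% of £13458 = £4037.40. That would push OOP to £11097.40, over the £10175 cap, so patient pays £10175 − £7060 = £3115. Insurer: £13458 − £3115 = £10343.
Insurer total: £4128.60 + £1535.10 + £5977.30 + £10343 = £21984.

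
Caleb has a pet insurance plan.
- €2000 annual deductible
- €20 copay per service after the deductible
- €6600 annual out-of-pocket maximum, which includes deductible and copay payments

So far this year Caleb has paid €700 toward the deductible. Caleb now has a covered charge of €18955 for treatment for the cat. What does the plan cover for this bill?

Remaining deductible: €2000 − €700 = €1300.
The remaining €17655 (= €18955 − €1300) moves to the copay.
Copay on this service: €20.
So the owner owes €1300 + €20 = €1320 before any cap.
Year-to-date out-of-pocket becomes €700 + €1320 = €2020, still under the €6600 maximum, so no cap applies.
Insurer pays the balance: €18955 − €1320 = €17635.

€17635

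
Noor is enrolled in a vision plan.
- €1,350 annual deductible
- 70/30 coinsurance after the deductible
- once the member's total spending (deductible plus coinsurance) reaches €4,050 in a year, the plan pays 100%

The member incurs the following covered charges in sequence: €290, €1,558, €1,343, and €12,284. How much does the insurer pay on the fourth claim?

€10,136.30

Claim 1 (€290): all of it applies to the deductible. Member pays €290; OOP now €290. Plan pays €290 − €290 = €0.
Claim 2 (€1,558): €1,060 to deductible, leaving €498; 30% of €498 = €149.40. Member pays €1,209.40; OOP now €1,499.40. Plan pays €1,558 − €1,209.40 = €348.60.
Claim 3 (€1,343): deductible already satisfied, so member's share is 30% × €1,343 = €402.90. Cost to member: €402.90. OOP to date €1,902.30. Insurer: €1,343 − €402.90 = €940.10.
Claim 4 (€12,284): 30% coinsurance on €12,284 = €3,685.20. Adding that to €1,902.30 gives €5,587.50, past the €4,050 cap; member pays only €4,050 − €1,902.30 = €2,147.70. Plan pays €12,284 − €2,147.70 = €10,136.30.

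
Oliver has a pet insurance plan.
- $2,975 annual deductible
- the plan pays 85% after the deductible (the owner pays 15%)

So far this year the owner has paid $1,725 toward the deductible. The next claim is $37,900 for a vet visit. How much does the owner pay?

$6,747.50

Remaining deductible: $2,975 − $1,725 = $1,250.
That leaves $37,900 − $1,250 = $36,650 for coinsurance.
Coinsurance: $36,650 × 15% = $5,497.50.
Owner responsibility: $1,250 + $5,497.50 = $6,747.50.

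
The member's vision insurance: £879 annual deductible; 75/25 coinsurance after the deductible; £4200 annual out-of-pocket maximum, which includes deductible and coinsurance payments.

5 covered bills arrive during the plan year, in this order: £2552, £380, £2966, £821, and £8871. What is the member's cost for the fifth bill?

£1861

Claim 1 (£2552): £879 to deductible, leaving £1673; coinsurance £1673 × 25% = £418.25. Member pays £1297.25; OOP now £1297.25.
Claim 2 (£380): 25% coinsurance on £380 = £95. Cost to member: £95. OOP to date £1392.25.
Claim 3 (£2966): deductible already satisfied, so member's share is 25% × £2966 = £741.50. Cost to member: £741.50. OOP to date £2133.75.
Claim 4 (£821): 25% coinsurance on £821 = £205.25. Cost to member: £205.25. OOP to date £2339.
Claim 5 (£8871): deductible met; 25% of £8871 = £2217.75. Adding that to £2339 gives £4556.75, past the £4200 cap; member pays only £4200 − £2339 = £1861.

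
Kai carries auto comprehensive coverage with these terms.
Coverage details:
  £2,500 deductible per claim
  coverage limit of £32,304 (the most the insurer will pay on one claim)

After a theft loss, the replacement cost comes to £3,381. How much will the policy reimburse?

£881

Less the £2,500 deductible: £3,381 − £2,500 = £881.
That's under the £32,304 cap, so the insurer reimburses the full £881.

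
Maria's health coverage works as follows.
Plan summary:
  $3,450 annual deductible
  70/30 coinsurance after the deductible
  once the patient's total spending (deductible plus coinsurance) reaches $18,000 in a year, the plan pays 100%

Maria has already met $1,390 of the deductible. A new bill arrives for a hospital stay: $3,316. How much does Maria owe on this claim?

$2,436.80

Remaining deductible: $3,450 − $1,390 = $2,060.
The remaining $1,256 (= $3,316 − $2,060) moves to coinsurance.
Patient's 30% share of $1,256 is $376.80.
Patient responsibility before any cap: $2,060 + $376.80 = $2,436.80.
Year-to-date out-of-pocket becomes $1,390 + $2,436.80 = $3,826.80, still under the $18,000 maximum, so no cap applies.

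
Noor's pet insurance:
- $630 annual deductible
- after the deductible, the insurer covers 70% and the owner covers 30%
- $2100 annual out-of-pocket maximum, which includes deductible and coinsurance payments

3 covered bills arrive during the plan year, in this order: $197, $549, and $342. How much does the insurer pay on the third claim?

#1 ($197): entire amount goes to the deductible. Owner owes $197 (running OOP $197). Plan pays $197 − $197 = $0.
#2 ($549): $433 to deductible, leaving $116; 30% of $116 = $34.80. Cost to owner: $467.80. OOP to date $664.80. Insurer: $549 − $467.80 = $81.20.
#3 ($342): deductible already satisfied, so owner's share is 30% × $342 = $102.60. Owner pays $102.60; OOP now $767.40. Plan pays $342 − $102.60 = $239.40.

$239.40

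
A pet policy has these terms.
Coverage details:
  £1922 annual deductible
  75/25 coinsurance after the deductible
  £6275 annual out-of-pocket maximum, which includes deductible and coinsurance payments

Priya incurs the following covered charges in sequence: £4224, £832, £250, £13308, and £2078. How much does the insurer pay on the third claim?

£187.50

Claim 1 (£4224): £1922 to deductible, leaving £2302; 25% of £2302 = £575.50. Cost to owner: £2497.50. OOP to date £2497.50. Plan pays £4224 − £2497.50 = £1726.50.
Claim 2 (£832): deductible met; 25% of £832 = £208. Owner owes £208 (running OOP £2705.50). Plan pays £832 − £208 = £624.
Claim 3 (£250): deductible already satisfied, so owner's share is 25% × £250 = £62.50. Cost to owner: £62.50. OOP to date £2768. Insurer: £250 − £62.50 = £187.50.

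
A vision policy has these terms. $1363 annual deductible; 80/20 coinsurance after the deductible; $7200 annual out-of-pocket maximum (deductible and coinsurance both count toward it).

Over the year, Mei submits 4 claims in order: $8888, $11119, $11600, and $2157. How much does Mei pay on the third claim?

#1 ($8888): deductible takes $1363, $7525 remains; coinsurance $7525 × 20% = $1505. Cost to member: $2868. OOP to date $2868.
#2 ($11119): deductible already satisfied, so member's share is 20% × $11119 = $2223.80. Cost to member: $2223.80. OOP to date $5091.80.
#3 ($11600): 20% coinsurance on $11600 = $2320. That would push OOP to $7411.80, over the $7200 cap, so member pays $7200 − $5091.80 = $2108.20.

$2108.20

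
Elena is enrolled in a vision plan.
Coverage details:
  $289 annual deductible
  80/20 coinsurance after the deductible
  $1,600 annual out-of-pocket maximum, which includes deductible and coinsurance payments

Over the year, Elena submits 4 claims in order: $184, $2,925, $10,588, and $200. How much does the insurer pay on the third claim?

Claim 1 — $184: all of it applies to the deductible. Member owes $184 (running OOP $184). Insurer: $184 − $184 = $0.
Claim 2 — $2,925: deductible takes $105, $2,820 remains; coinsurance $2,820 × 20% = $564. Member pays $669; OOP now $853. Plan pays $2,925 − $669 = $2,256.
Claim 3 — $10,588: deductible met; 20% of $10,588 = $2,117.60. That would push OOP to $2,970.60, over the $1,600 cap, so member pays $1,600 − $853 = $747. Plan pays $10,588 − $747 = $9,841.

$9,841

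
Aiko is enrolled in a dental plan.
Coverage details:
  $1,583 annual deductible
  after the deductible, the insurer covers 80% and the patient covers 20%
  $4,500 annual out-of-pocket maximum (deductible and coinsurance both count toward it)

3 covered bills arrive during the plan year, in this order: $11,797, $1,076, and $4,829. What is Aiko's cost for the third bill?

#1 ($11,797): deductible takes $1,583, $10,214 remains; 20% of $10,214 = $2,042.80. Patient owes $3,625.80 (running OOP $3,625.80).
#2 ($1,076): deductible met; 20% of $1,076 = $215.20. Patient pays $215.20; OOP now $3,841.
#3 ($4,829): deductible met; 20% of $4,829 = $965.80. That would push OOP to $4,806.80, over the $4,500 cap, so patient pays $4,500 − $3,841 = $659.

$659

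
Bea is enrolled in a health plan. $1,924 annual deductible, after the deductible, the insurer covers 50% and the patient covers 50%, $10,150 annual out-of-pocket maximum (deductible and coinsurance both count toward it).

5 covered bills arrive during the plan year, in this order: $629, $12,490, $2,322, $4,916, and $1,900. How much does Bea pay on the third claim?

#1 ($629): entire amount goes to the deductible. Cost to patient: $629. OOP to date $629.
#2 ($12,490): deductible takes $1,295, $11,195 remains; 50% of $11,195 = $5,597.50. Cost to patient: $6,892.50. OOP to date $7,521.50.
#3 ($2,322): deductible met; 50% of $2,322 = $1,161. Patient owes $1,161 (running OOP $8,682.50).

$1,161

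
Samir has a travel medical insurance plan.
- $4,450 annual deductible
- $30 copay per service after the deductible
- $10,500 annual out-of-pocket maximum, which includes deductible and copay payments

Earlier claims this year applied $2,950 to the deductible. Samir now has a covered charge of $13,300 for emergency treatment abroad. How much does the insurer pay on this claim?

$2,950 of the $4,450 deductible is already met, leaving $1,500.
After the $1,500 deductible portion, $13,300 − $1,500 = $11,800 is subject to the copay.
Copay on this service: $30.
That puts the traveler's cost at $1,500 + $30 = $1,530 before any cap.
Cumulative spending $2,950 + $1,530 = $4,480 stays under the $10,500 maximum.
The insurer covers the remainder: $13,300 − $1,530 = $11,770.

$11,770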